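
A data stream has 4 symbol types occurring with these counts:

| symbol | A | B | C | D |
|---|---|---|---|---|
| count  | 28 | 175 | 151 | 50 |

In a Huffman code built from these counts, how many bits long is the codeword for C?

2

Huffman merges, smallest pair first:
A(28) + D(50) → 78
78 + C(151) → 229
B(175) + 229 → 404
The subtree containing C is merged 2 times, so code length = 2.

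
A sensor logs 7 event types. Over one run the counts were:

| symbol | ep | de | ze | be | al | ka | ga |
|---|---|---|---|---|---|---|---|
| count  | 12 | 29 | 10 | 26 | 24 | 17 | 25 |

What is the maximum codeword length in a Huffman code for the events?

Merge the two lowest-weight nodes at each step:
combine ze(10), ep(12) → 22
combine ka(17), 22 → 39
combine al(24), ga(25) → 49
combine be(26), de(29) → 55
combine 39, 49 → 88
combine 55, 88 → 143
Maximum depth reached is 4.

4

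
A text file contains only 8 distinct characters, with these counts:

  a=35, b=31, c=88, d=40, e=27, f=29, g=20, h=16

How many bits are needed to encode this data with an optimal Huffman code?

806

Merge the two smallest weights repeatedly:
combine h(16), g(20) → 36
combine e(27), f(29) → 56
combine b(31), a(35) → 66
combine 36, d(40) → 76
combine 56, 66 → 122
combine 76, c(88) → 164
combine 122, 164 → 286
Total encoded bits = sum of merged weights = 36 + 56 + 66 + 76 + 122 + 164 + 286 = 806.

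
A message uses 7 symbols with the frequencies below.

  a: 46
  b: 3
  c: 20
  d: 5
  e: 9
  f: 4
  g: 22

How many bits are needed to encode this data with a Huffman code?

Build the Huffman tree bottom-up:
merge b(3) and f(4): 7
merge d(5) and 7: 12
merge e(9) and 12: 21
merge c(20) and 21: 41
merge g(22) and 41: 63
merge a(46) and 63: 109
The encoded length is the sum of every internal node's weight: 7 + 12 + 21 + 41 + 63 + 109 = 253 bits.

253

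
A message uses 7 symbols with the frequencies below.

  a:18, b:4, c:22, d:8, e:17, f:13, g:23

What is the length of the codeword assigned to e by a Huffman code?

Huffman merges, smallest pair first:
combine b(4), d(8) → 12
combine 12, f(13) → 25
combine e(17), a(18) → 35
combine c(22), g(23) → 45
combine 25, 35 → 60
combine 45, 60 → 105
The subtree containing e is merged 3 times, so code length = 3.

3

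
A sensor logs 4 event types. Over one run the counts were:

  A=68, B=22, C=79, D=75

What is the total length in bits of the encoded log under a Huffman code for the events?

488

Build the Huffman tree bottom-up:
combine B(22), A(68) → 90
combine D(75), C(79) → 154
combine 90, 154 → 244
The encoded length is the sum of every internal node's weight: 90 + 154 + 244 = 488 bits.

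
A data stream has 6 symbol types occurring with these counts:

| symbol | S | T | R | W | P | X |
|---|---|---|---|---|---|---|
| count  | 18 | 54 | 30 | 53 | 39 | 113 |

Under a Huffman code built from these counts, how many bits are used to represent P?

3

Build the tree from the bottom:
combine S(18), R(30) → 48
combine P(39), 48 → 87
combine W(53), T(54) → 107
combine 87, 107 → 194
combine X(113), 194 → 307
P sits 3 levels below the root, so its codeword is 3 bits.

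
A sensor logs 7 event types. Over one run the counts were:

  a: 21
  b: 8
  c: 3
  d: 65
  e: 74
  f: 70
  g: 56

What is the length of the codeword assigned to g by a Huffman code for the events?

Huffman merges, smallest pair first:
c(3) + b(8) → 11
11 + a(21) → 32
32 + g(56) → 88
d(65) + f(70) → 135
e(74) + 88 → 162
135 + 162 → 297
g sits 3 levels below the root, so its codeword is 3 bits.

3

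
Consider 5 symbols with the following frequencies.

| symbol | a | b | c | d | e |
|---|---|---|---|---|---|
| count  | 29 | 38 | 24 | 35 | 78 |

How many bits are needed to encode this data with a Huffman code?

456

Merge the two smallest weights repeatedly:
merge c(24) and a(29): 53
merge d(35) and b(38): 73
merge 53 and 73: 126
merge e(78) and 126: 204
Each symbol's bit-cost is frequency × depth; summing gives 456 bits (equivalently 53 + 73 + 126 + 204).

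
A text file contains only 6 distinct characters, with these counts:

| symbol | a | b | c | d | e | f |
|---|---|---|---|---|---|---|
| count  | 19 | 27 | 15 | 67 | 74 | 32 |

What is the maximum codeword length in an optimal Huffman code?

3

Merge the two lowest-weight nodes at each step:
c(15) + a(19) → 34
b(27) + f(32) → 59
34 + 59 → 93
d(67) + e(74) → 141
93 + 141 → 234
The rarest symbols sit at the bottom; the longest codeword is 3 bits.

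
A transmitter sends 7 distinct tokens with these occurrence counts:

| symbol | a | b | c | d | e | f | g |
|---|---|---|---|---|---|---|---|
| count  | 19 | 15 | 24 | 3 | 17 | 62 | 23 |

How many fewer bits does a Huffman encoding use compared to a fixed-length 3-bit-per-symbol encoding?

71

Fixed-length: 3 bits × 163 symbols = 489 bits.
Huffman merges:
merge d(3) and b(15): 18
merge e(17) and 18: 35
merge a(19) and g(23): 42
merge c(24) and 35: 59
merge 42 and 59: 101
merge f(62) and 101: 163
Huffman total = 18 + 35 + 42 + 59 + 101 + 163 = 418 bits.
Saving = 489 − 418 = 71 bits.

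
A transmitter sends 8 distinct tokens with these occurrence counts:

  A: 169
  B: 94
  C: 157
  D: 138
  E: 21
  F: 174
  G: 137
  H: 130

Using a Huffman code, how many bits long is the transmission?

Merge the two smallest weights repeatedly:
combine E(21), B(94) → 115
combine 115, H(130) → 245
combine G(137), D(138) → 275
combine C(157), A(169) → 326
combine F(174), 245 → 419
combine 275, 326 → 601
combine 419, 601 → 1020
Each symbol's bit-cost is frequency × depth; summing gives 3001 bits (equivalently 115 + 245 + 275 + 326 + 419 + 601 + 1020).

3001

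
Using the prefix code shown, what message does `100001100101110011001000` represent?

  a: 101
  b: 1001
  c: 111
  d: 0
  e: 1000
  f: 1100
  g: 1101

edfaffe

Read left to right; each codeword is recognised as soon as it completes (prefix code):
  1000→e | 0→d | 1100→f | 101→a | 1100→f | 1100→f | 1000→e
Decoded message: edfaffe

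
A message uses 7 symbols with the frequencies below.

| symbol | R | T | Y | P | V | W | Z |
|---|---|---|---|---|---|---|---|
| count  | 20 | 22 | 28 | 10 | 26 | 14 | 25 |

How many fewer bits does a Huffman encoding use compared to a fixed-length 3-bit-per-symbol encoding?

30

Fixed-length: 3 bits × 145 symbols = 435 bits.
Huffman merges:
merge P(10) and W(14): 24
merge R(20) and T(22): 42
merge 24 and Z(25): 49
merge V(26) and Y(28): 54
merge 42 and 49: 91
merge 54 and 91: 145
Huffman total = 24 + 42 + 49 + 54 + 91 + 145 = 405 bits.
Saving = 435 − 405 = 30 bits.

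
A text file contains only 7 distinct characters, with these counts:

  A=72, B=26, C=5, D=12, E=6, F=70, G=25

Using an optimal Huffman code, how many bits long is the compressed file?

514

Build the Huffman tree bottom-up:
combine C(5), E(6) → 11
combine 11, D(12) → 23
combine 23, G(25) → 48
combine B(26), 48 → 74
combine F(70), A(72) → 142
combine 74, 142 → 216
Each symbol's bit-cost is frequency × depth; summing gives 514 bits (equivalently 11 + 23 + 48 + 74 + 142 + 216).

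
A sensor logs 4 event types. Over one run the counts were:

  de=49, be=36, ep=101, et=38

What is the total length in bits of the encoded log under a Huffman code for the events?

Merge the two smallest weights repeatedly:
combine be(36), et(38) → 74
combine de(49), 74 → 123
combine ep(101), 123 → 224
The encoded length is the sum of every internal node's weight: 74 + 123 + 224 = 421 bits.

421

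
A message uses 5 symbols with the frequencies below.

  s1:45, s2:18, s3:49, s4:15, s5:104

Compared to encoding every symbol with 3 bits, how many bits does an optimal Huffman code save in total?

Fixed-length: 3 bits × 231 symbols = 693 bits.
Huffman merges:
s4(15) + s2(18) → 33
33 + s1(45) → 78
s3(49) + 78 → 127
s5(104) + 127 → 231
Huffman total = 33 + 78 + 127 + 231 = 469 bits.
Saving = 693 − 469 = 224 bits.

224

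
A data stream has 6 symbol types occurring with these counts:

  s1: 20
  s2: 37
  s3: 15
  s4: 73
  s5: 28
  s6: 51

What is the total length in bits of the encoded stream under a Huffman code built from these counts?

546

Merge the two smallest weights repeatedly:
s3(15) + s1(20) → 35
s5(28) + 35 → 63
s2(37) + s6(51) → 88
63 + s4(73) → 136
88 + 136 → 224
Total encoded bits = sum of merged weights = 35 + 63 + 88 + 136 + 224 = 546.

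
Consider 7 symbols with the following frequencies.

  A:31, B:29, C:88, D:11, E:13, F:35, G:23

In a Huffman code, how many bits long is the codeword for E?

Build the tree from the bottom:
D(11) + E(13) → 24
G(23) + 24 → 47
B(29) + A(31) → 60
F(35) + 47 → 82
60 + 82 → 142
C(88) + 142 → 230
E's leaf is at depth 5, giving a 5-bit codeword.

5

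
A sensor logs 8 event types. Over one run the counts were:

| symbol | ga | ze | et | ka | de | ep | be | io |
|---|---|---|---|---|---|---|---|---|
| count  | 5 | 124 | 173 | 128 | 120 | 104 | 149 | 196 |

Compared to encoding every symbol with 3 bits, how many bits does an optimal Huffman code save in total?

Fixed-length: 3 bits × 999 symbols = 2997 bits.
Huffman merges:
ga(5) + ep(104) → 109
109 + de(120) → 229
ze(124) + ka(128) → 252
be(149) + et(173) → 322
io(196) + 229 → 425
252 + 322 → 574
425 + 574 → 999
Huffman total = 109 + 229 + 252 + 322 + 425 + 574 + 999 = 2910 bits.
Saving = 2997 − 2910 = 87 bits.

87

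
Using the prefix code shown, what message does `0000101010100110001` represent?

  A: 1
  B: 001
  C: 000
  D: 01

CDDDDBACA

Read left to right; each codeword is recognised as soon as it completes (prefix code):
  000→C | 01→D | 01→D | 01→D | 01→D | 001→B | 1→A | 000→C | 1→A
Decoded message: CDDDDBACA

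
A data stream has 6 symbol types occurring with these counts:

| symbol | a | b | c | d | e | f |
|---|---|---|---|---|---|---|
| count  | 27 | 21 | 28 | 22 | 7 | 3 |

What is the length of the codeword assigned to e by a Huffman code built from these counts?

Build the tree from the bottom:
merge f(3) and e(7): 10
merge 10 and b(21): 31
merge d(22) and a(27): 49
merge c(28) and 31: 59
merge 49 and 59: 108
The subtree containing e is merged 4 times, so code length = 4.

4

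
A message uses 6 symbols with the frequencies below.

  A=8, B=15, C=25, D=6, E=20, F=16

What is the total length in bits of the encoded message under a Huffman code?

223

Merge the two smallest weights repeatedly:
D(6) + A(8) → 14
14 + B(15) → 29
F(16) + E(20) → 36
C(25) + 29 → 54
36 + 54 → 90
Total encoded bits = sum of merged weights = 14 + 29 + 36 + 54 + 90 = 223.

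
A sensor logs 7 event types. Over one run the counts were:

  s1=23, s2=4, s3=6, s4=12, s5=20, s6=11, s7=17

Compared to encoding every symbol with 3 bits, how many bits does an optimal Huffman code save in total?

Fixed-length: 3 bits × 93 symbols = 279 bits.
Huffman merges:
merge s2(4) and s3(6): 10
merge 10 and s6(11): 21
merge s4(12) and s7(17): 29
merge s5(20) and 21: 41
merge s1(23) and 29: 52
merge 41 and 52: 93
Huffman total = 10 + 21 + 29 + 41 + 52 + 93 = 246 bits.
Saving = 279 − 246 = 33 bits.

33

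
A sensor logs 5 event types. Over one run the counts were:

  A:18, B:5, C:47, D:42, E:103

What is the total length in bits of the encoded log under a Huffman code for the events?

415

Greedily combine the two least-frequent nodes:
merge B(5) and A(18): 23
merge 23 and D(42): 65
merge C(47) and 65: 112
merge E(103) and 112: 215
Total encoded bits = sum of merged weights = 23 + 65 + 112 + 215 = 415.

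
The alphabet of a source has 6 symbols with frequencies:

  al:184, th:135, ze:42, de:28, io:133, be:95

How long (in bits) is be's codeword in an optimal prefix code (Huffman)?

3

Build the tree from the bottom:
de(28) + ze(42) → 70
70 + be(95) → 165
io(133) + th(135) → 268
165 + al(184) → 349
268 + 349 → 617
be's leaf is at depth 3, giving a 3-bit codeword.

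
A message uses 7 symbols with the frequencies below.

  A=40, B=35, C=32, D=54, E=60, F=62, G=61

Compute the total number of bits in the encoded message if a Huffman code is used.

Greedily combine the two least-frequent nodes:
merge C(32) and B(35): 67
merge A(40) and D(54): 94
merge E(60) and G(61): 121
merge F(62) and 67: 129
merge 94 and 121: 215
merge 129 and 215: 344
Total encoded bits = sum of merged weights = 67 + 94 + 121 + 129 + 215 + 344 = 970.

970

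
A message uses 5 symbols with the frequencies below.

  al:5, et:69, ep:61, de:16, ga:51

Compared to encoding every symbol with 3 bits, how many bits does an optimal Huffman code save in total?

181

Fixed-length: 3 bits × 202 symbols = 606 bits.
Huffman merges:
al(5) + de(16) → 21
21 + ga(51) → 72
ep(61) + et(69) → 130
72 + 130 → 202
Huffman total = 21 + 72 + 130 + 202 = 425 bits.
Saving = 606 − 425 = 181 bits.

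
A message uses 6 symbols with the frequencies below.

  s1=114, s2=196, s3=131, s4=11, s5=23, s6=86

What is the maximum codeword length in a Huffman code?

Merge the two lowest-weight nodes at each step:
merge s4(11) and s5(23): 34
merge 34 and s6(86): 120
merge s1(114) and 120: 234
merge s3(131) and s2(196): 327
merge 234 and 327: 561
Maximum depth reached is 4.

4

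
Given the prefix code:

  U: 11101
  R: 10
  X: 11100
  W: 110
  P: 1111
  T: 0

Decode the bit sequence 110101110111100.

Read left to right; each codeword is recognised as soon as it completes (prefix code):
  110→W | 10→R | 11101→U | 11100→X
Decoded message: WRUX

WRUX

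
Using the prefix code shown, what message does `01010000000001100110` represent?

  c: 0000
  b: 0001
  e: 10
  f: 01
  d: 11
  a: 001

ffccfefe

Read left to right; each codeword is recognised as soon as it completes (prefix code):
  01→f | 01→f | 0000→c | 0000→c | 01→f | 10→e | 01→f | 10→e
Decoded message: ffccfefe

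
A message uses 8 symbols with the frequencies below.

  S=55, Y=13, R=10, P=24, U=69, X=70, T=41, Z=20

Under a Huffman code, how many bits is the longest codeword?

5

Merge the two lowest-weight nodes at each step:
merge R(10) and Y(13): 23
merge Z(20) and 23: 43
merge P(24) and T(41): 65
merge 43 and S(55): 98
merge 65 and U(69): 134
merge X(70) and 98: 168
merge 134 and 168: 302
Maximum depth reached is 5.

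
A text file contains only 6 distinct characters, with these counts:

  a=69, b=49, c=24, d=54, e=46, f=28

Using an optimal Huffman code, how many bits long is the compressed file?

687

Build the Huffman tree bottom-up:
combine c(24), f(28) → 52
combine e(46), b(49) → 95
combine 52, d(54) → 106
combine a(69), 95 → 164
combine 106, 164 → 270
The encoded length is the sum of every internal node's weight: 52 + 95 + 106 + 164 + 270 = 687 bits.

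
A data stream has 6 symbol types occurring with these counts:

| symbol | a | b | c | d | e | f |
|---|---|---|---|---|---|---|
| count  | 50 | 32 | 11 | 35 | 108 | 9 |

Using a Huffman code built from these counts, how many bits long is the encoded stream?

Greedily combine the two least-frequent nodes:
merge f(9) and c(11): 20
merge 20 and b(32): 52
merge d(35) and a(50): 85
merge 52 and 85: 137
merge e(108) and 137: 245
Each symbol's bit-cost is frequency × depth; summing gives 539 bits (equivalently 20 + 52 + 85 + 137 + 245).

539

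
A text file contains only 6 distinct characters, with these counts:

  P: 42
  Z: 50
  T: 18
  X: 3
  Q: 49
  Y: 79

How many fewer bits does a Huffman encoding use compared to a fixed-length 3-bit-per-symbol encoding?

Fixed-length: 3 bits × 241 symbols = 723 bits.
Huffman merges:
merge X(3) and T(18): 21
merge 21 and P(42): 63
merge Q(49) and Z(50): 99
merge 63 and Y(79): 142
merge 99 and 142: 241
Huffman total = 21 + 63 + 99 + 142 + 241 = 566 bits.
Saving = 723 − 566 = 157 bits.

157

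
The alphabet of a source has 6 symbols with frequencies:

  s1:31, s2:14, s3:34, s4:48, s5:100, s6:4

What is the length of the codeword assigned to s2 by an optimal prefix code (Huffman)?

Build the tree from the bottom:
combine s6(4), s2(14) → 18
combine 18, s1(31) → 49
combine s3(34), s4(48) → 82
combine 49, 82 → 131
combine s5(100), 131 → 231
The subtree containing s2 is merged 4 times, so code length = 4.

4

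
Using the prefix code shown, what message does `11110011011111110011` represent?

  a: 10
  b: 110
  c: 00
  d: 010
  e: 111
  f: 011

Read left to right; each codeword is recognised as soon as it completes (prefix code):
  111→e | 10→a | 011→f | 011→f | 111→e | 110→b | 011→f
Decoded message: eaffebf

eaffebf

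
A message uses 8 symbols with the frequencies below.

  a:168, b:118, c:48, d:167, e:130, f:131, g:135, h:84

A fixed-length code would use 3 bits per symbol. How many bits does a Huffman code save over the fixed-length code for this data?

Fixed-length: 3 bits × 981 symbols = 2943 bits.
Huffman merges:
c(48) + h(84) → 132
b(118) + e(130) → 248
f(131) + 132 → 263
g(135) + d(167) → 302
a(168) + 248 → 416
263 + 302 → 565
416 + 565 → 981
Huffman total = 132 + 248 + 263 + 302 + 416 + 565 + 981 = 2907 bits.
Saving = 2943 − 2907 = 36 bits.

36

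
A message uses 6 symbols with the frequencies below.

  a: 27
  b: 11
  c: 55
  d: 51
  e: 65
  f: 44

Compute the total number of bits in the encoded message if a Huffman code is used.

626

Merge the two smallest weights repeatedly:
b(11) + a(27) → 38
38 + f(44) → 82
d(51) + c(55) → 106
e(65) + 82 → 147
106 + 147 → 253
The encoded length is the sum of every internal node's weight: 38 + 82 + 106 + 147 + 253 = 626 bits.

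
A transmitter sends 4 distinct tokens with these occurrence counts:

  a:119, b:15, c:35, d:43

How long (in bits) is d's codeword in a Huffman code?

Repeatedly merge the two smallest:
b(15) + c(35) → 50
d(43) + 50 → 93
93 + a(119) → 212
d's leaf is at depth 2, giving a 2-bit codeword.

2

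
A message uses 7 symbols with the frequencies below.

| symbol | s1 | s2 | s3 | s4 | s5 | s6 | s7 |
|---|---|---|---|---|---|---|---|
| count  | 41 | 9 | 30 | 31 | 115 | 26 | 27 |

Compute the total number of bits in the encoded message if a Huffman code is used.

699

Merge the two smallest weights repeatedly:
merge s2(9) and s6(26): 35
merge s7(27) and s3(30): 57
merge s4(31) and 35: 66
merge s1(41) and 57: 98
merge 66 and 98: 164
merge s5(115) and 164: 279
Total encoded bits = sum of merged weights = 35 + 57 + 66 + 98 + 164 + 279 = 699.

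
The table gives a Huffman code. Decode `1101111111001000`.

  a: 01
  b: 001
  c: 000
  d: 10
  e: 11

Read left to right; each codeword is recognised as soon as it completes (prefix code):
  11→e | 01→a | 11→e | 11→e | 11→e | 001→b | 000→c
Decoded message: eaeeebc

eaeeebc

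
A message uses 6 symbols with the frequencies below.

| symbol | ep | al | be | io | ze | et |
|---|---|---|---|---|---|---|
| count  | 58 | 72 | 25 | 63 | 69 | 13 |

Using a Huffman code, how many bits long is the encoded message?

734

Build the Huffman tree bottom-up:
combine et(13), be(25) → 38
combine 38, ep(58) → 96
combine io(63), ze(69) → 132
combine al(72), 96 → 168
combine 132, 168 → 300
Total encoded bits = sum of merged weights = 38 + 96 + 132 + 168 + 300 = 734.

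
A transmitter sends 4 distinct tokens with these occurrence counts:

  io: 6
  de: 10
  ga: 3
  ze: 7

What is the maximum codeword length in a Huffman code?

Merge the two lowest-weight nodes at each step:
ga(3) + io(6) → 9
ze(7) + 9 → 16
de(10) + 16 → 26
The rarest symbols sit at the bottom; the longest codeword is 3 bits.

3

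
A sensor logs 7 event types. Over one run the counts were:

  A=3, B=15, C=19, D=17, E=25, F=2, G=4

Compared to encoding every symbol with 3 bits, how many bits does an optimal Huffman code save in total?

Fixed-length: 3 bits × 85 symbols = 255 bits.
Huffman merges:
merge F(2) and A(3): 5
merge G(4) and 5: 9
merge 9 and B(15): 24
merge D(17) and C(19): 36
merge 24 and E(25): 49
merge 36 and 49: 85
Huffman total = 5 + 9 + 24 + 36 + 49 + 85 = 208 bits.
Saving = 255 − 208 = 47 bits.

47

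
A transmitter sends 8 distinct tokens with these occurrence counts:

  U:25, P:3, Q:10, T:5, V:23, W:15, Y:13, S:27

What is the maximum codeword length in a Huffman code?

Merge the two lowest-weight nodes at each step:
merge P(3) and T(5): 8
merge 8 and Q(10): 18
merge Y(13) and W(15): 28
merge 18 and V(23): 41
merge U(25) and S(27): 52
merge 28 and 41: 69
merge 52 and 69: 121
The first pair merged (P, T) ends up deepest, at depth 5.

5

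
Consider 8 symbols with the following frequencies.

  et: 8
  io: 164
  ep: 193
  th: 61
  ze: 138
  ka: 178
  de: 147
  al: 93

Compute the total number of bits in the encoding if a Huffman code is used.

Build the Huffman tree bottom-up:
combine et(8), th(61) → 69
combine 69, al(93) → 162
combine ze(138), de(147) → 285
combine 162, io(164) → 326
combine ka(178), ep(193) → 371
combine 285, 326 → 611
combine 371, 611 → 982
The encoded length is the sum of every internal node's weight: 69 + 162 + 285 + 326 + 371 + 611 + 982 = 2806 bits.

2806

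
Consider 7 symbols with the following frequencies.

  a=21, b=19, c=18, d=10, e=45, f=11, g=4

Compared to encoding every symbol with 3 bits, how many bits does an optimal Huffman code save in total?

52

Fixed-length: 3 bits × 128 symbols = 384 bits.
Huffman merges:
g(4) + d(10) → 14
f(11) + 14 → 25
c(18) + b(19) → 37
a(21) + 25 → 46
37 + e(45) → 82
46 + 82 → 128
Huffman total = 14 + 25 + 37 + 46 + 82 + 128 = 332 bits.
Saving = 384 − 332 = 52 bits.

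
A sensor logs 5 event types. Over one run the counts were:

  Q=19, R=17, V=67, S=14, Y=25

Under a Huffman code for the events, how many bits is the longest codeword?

Merge the two lowest-weight nodes at each step:
merge S(14) and R(17): 31
merge Q(19) and Y(25): 44
merge 31 and 44: 75
merge V(67) and 75: 142
The rarest symbols sit at the bottom; the longest codeword is 3 bits.

3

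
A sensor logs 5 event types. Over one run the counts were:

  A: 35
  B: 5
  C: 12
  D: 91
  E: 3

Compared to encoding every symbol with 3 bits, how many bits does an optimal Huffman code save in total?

Fixed-length: 3 bits × 146 symbols = 438 bits.
Huffman merges:
E(3) + B(5) → 8
8 + C(12) → 20
20 + A(35) → 55
55 + D(91) → 146
Huffman total = 8 + 20 + 55 + 146 = 229 bits.
Saving = 438 − 229 = 209 bits.

209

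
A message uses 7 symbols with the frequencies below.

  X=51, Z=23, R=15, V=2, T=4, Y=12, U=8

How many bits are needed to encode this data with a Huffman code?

263

Merge the two smallest weights repeatedly:
V(2) + T(4) → 6
6 + U(8) → 14
Y(12) + 14 → 26
R(15) + Z(23) → 38
26 + 38 → 64
X(51) + 64 → 115
Each symbol's bit-cost is frequency × depth; summing gives 263 bits (equivalently 6 + 14 + 26 + 38 + 64 + 115).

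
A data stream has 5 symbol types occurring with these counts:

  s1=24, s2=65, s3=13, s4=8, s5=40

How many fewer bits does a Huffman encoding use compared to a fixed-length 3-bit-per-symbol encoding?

149

Fixed-length: 3 bits × 150 symbols = 450 bits.
Huffman merges:
merge s4(8) and s3(13): 21
merge 21 and s1(24): 45
merge s5(40) and 45: 85
merge s2(65) and 85: 150
Huffman total = 21 + 45 + 85 + 150 = 301 bits.
Saving = 450 − 301 = 149 bits.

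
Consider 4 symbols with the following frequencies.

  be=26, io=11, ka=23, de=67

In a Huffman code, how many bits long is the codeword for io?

Repeatedly merge the two smallest:
combine io(11), ka(23) → 34
combine be(26), 34 → 60
combine 60, de(67) → 127
io's leaf is at depth 3, giving a 3-bit codeword.

3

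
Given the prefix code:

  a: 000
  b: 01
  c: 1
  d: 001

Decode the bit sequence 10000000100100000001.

caabdaab

Read left to right; each codeword is recognised as soon as it completes (prefix code):
  1→c | 000→a | 000→a | 01→b | 001→d | 000→a | 000→a | 01→b
Decoded message: caabdaab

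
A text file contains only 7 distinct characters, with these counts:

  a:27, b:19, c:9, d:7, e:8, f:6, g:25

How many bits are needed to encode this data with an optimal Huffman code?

262

Build the Huffman tree bottom-up:
combine f(6), d(7) → 13
combine e(8), c(9) → 17
combine 13, 17 → 30
combine b(19), g(25) → 44
combine a(27), 30 → 57
combine 44, 57 → 101
Total encoded bits = sum of merged weights = 13 + 17 + 30 + 44 + 57 + 101 = 262.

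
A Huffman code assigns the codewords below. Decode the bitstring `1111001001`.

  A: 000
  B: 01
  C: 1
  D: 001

Read left to right; each codeword is recognised as soon as it completes (prefix code):
  1→C | 1→C | 1→C | 1→C | 001→D | 001→D
Decoded message: CCCCDD

CCCCDD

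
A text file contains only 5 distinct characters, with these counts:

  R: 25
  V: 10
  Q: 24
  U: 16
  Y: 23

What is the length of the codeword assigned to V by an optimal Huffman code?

3

Huffman merges, smallest pair first:
V(10) + U(16) → 26
Y(23) + Q(24) → 47
R(25) + 26 → 51
47 + 51 → 98
V's leaf is at depth 3, giving a 3-bit codeword.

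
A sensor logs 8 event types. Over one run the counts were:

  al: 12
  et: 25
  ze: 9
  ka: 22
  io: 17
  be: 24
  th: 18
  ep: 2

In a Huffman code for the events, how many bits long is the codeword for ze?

Build the tree from the bottom:
merge ep(2) and ze(9): 11
merge 11 and al(12): 23
merge io(17) and th(18): 35
merge ka(22) and 23: 45
merge be(24) and et(25): 49
merge 35 and 45: 80
merge 49 and 80: 129
ze's leaf is at depth 5, giving a 5-bit codeword.

5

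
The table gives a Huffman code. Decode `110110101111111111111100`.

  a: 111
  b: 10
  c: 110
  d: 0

Read left to right; each codeword is recognised as soon as it completes (prefix code):
  110→c | 110→c | 10→b | 111→a | 111→a | 111→a | 111→a | 110→c | 0→d
Decoded message: ccbaaaacd

ccbaaaacd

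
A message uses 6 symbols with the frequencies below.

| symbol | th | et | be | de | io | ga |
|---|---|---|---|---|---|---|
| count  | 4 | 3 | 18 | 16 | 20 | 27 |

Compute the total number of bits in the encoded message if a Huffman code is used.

Build the Huffman tree bottom-up:
et(3) + th(4) → 7
7 + de(16) → 23
be(18) + io(20) → 38
23 + ga(27) → 50
38 + 50 → 88
The encoded length is the sum of every internal node's weight: 7 + 23 + 38 + 50 + 88 = 206 bits.

206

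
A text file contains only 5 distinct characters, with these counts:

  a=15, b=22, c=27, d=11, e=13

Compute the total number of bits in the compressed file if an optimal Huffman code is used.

Build the Huffman tree bottom-up:
merge d(11) and e(13): 24
merge a(15) and b(22): 37
merge 24 and c(27): 51
merge 37 and 51: 88
The encoded length is the sum of every internal node's weight: 24 + 37 + 51 + 88 = 200 bits.

200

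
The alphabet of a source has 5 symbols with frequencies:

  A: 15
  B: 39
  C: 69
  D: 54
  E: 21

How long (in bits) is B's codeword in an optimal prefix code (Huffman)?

2

Repeatedly merge the two smallest:
A(15) + E(21) → 36
36 + B(39) → 75
D(54) + C(69) → 123
75 + 123 → 198
B sits 2 levels below the root, so its codeword is 2 bits.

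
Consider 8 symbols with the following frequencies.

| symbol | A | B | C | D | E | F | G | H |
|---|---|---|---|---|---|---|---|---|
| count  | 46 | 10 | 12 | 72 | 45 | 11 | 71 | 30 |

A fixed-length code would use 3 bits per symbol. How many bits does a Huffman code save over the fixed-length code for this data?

Fixed-length: 3 bits × 297 symbols = 891 bits.
Huffman merges:
combine B(10), F(11) → 21
combine C(12), 21 → 33
combine H(30), 33 → 63
combine E(45), A(46) → 91
combine 63, G(71) → 134
combine D(72), 91 → 163
combine 134, 163 → 297
Huffman total = 21 + 33 + 63 + 91 + 134 + 163 + 297 = 802 bits.
Saving = 891 − 802 = 89 bits.

89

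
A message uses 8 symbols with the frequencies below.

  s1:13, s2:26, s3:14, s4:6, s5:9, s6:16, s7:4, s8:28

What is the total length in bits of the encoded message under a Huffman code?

323

Merge the two smallest weights repeatedly:
s7(4) + s4(6) → 10
s5(9) + 10 → 19
s1(13) + s3(14) → 27
s6(16) + 19 → 35
s2(26) + 27 → 53
s8(28) + 35 → 63
53 + 63 → 116
The encoded length is the sum of every internal node's weight: 10 + 19 + 27 + 35 + 53 + 63 + 116 = 323 bits.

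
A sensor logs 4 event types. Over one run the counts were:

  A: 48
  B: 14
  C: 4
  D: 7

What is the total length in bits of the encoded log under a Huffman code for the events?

109

Build the Huffman tree bottom-up:
C(4) + D(7) → 11
11 + B(14) → 25
25 + A(48) → 73
The encoded length is the sum of every internal node's weight: 11 + 25 + 73 = 109 bits.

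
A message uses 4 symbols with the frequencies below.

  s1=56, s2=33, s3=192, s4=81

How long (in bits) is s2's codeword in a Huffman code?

3

Build the tree from the bottom:
combine s2(33), s1(56) → 89
combine s4(81), 89 → 170
combine 170, s3(192) → 362
s2's leaf is at depth 3, giving a 3-bit codeword.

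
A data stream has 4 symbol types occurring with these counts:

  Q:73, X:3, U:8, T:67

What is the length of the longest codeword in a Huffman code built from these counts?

3

Merge the two lowest-weight nodes at each step:
X(3) + U(8) → 11
11 + T(67) → 78
Q(73) + 78 → 151
Maximum depth reached is 3.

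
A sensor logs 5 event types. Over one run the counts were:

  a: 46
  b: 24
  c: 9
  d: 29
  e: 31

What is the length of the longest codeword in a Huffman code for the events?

3

Merge the two lowest-weight nodes at each step:
combine c(9), b(24) → 33
combine d(29), e(31) → 60
combine 33, a(46) → 79
combine 60, 79 → 139
The first pair merged (c, b) ends up deepest, at depth 3.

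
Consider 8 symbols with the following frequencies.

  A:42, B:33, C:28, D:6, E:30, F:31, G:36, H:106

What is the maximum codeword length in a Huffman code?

4

Merge the two lowest-weight nodes at each step:
D(6) + C(28) → 34
E(30) + F(31) → 61
B(33) + 34 → 67
G(36) + A(42) → 78
61 + 67 → 128
78 + H(106) → 184
128 + 184 → 312
The first pair merged (D, C) ends up deepest, at depth 4.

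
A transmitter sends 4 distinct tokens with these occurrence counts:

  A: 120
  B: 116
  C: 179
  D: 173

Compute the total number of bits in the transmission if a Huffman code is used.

Build the Huffman tree bottom-up:
B(116) + A(120) → 236
D(173) + C(179) → 352
236 + 352 → 588
Each symbol's bit-cost is frequency × depth; summing gives 1176 bits (equivalently 236 + 352 + 588).

1176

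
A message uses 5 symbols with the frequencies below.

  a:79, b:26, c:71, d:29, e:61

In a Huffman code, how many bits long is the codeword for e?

Build the tree from the bottom:
merge b(26) and d(29): 55
merge 55 and e(61): 116
merge c(71) and a(79): 150
merge 116 and 150: 266
e sits 2 levels below the root, so its codeword is 2 bits.

2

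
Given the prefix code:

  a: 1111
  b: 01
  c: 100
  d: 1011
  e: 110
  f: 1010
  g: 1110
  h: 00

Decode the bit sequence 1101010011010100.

Read left to right; each codeword is recognised as soon as it completes (prefix code):
  110→e | 1010→f | 01→b | 1010→f | 100→c
Decoded message: efbfc

efbfc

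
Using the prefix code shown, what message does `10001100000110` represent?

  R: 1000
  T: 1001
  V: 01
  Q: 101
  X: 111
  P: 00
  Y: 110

Read left to right; each codeword is recognised as soon as it completes (prefix code):
  1000→R | 110→Y | 00→P | 00→P | 110→Y
Decoded message: RYPPY

RYPPY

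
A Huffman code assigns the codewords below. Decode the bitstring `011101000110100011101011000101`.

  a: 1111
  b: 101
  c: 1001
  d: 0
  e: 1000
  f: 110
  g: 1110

dgefegbeb

Read left to right; each codeword is recognised as soon as it completes (prefix code):
  0→d | 1110→g | 1000→e | 110→f | 1000→e | 1110→g | 101→b | 1000→e | 101→b
Decoded message: dgefegbeb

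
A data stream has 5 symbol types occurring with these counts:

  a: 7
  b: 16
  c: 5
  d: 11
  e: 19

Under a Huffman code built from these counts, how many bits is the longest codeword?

3

Merge the two lowest-weight nodes at each step:
merge c(5) and a(7): 12
merge d(11) and 12: 23
merge b(16) and e(19): 35
merge 23 and 35: 58
Maximum depth reached is 3.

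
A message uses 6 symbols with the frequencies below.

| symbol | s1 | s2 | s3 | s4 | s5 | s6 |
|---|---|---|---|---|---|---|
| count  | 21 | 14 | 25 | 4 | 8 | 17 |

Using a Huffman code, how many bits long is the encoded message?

216

Build the Huffman tree bottom-up:
s4(4) + s5(8) → 12
12 + s2(14) → 26
s6(17) + s1(21) → 38
s3(25) + 26 → 51
38 + 51 → 89
The encoded length is the sum of every internal node's weight: 12 + 26 + 38 + 51 + 89 = 216 bits.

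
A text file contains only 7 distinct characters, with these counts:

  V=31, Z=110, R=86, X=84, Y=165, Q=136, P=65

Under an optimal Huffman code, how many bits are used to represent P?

Huffman merges, smallest pair first:
merge V(31) and P(65): 96
merge X(84) and R(86): 170
merge 96 and Z(110): 206
merge Q(136) and Y(165): 301
merge 170 and 206: 376
merge 301 and 376: 677
P's leaf is at depth 4, giving a 4-bit codeword.

4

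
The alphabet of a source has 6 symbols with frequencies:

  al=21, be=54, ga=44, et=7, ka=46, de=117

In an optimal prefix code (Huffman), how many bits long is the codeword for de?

1

Huffman merges, smallest pair first:
et(7) + al(21) → 28
28 + ga(44) → 72
ka(46) + be(54) → 100
72 + 100 → 172
de(117) + 172 → 289
de sits one level below the root: a 1-bit codeword.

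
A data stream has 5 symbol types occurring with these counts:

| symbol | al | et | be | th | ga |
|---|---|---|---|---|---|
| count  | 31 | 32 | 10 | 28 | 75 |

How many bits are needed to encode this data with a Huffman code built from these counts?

378

Greedily combine the two least-frequent nodes:
merge be(10) and th(28): 38
merge al(31) and et(32): 63
merge 38 and 63: 101
merge ga(75) and 101: 176
Total encoded bits = sum of merged weights = 38 + 63 + 101 + 176 = 378.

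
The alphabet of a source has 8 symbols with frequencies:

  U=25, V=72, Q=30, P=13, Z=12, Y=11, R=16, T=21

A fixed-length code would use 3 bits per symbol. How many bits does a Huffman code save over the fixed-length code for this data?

50

Fixed-length: 3 bits × 200 symbols = 600 bits.
Huffman merges:
Y(11) + Z(12) → 23
P(13) + R(16) → 29
T(21) + 23 → 44
U(25) + 29 → 54
Q(30) + 44 → 74
54 + V(72) → 126
74 + 126 → 200
Huffman total = 23 + 29 + 44 + 54 + 74 + 126 + 200 = 550 bits.
Saving = 600 − 550 = 50 bits.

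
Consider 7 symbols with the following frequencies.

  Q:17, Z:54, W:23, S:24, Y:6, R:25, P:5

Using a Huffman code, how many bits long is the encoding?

393

Merge the two smallest weights repeatedly:
combine P(5), Y(6) → 11
combine 11, Q(17) → 28
combine W(23), S(24) → 47
combine R(25), 28 → 53
combine 47, 53 → 100
combine Z(54), 100 → 154
The encoded length is the sum of every internal node's weight: 11 + 28 + 47 + 53 + 100 + 154 = 393 bits.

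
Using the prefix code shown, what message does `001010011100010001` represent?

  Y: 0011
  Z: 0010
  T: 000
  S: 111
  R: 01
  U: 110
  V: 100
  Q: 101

ZVSTVR

Read left to right; each codeword is recognised as soon as it completes (prefix code):
  0010→Z | 100→V | 111→S | 000→T | 100→V | 01→R
Decoded message: ZVSTVR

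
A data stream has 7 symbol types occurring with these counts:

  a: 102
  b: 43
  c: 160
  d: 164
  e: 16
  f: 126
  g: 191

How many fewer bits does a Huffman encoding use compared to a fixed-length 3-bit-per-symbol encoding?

296

Fixed-length: 3 bits × 802 symbols = 2406 bits.
Huffman merges:
combine e(16), b(43) → 59
combine 59, a(102) → 161
combine f(126), c(160) → 286
combine 161, d(164) → 325
combine g(191), 286 → 477
combine 325, 477 → 802
Huffman total = 59 + 161 + 286 + 325 + 477 + 802 = 2110 bits.
Saving = 2406 − 2110 = 296 bits.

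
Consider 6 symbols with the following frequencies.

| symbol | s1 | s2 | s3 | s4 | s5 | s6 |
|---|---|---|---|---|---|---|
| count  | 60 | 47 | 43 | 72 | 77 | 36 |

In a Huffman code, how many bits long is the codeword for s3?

3

Huffman merges, smallest pair first:
merge s6(36) and s3(43): 79
merge s2(47) and s1(60): 107
merge s4(72) and s5(77): 149
merge 79 and 107: 186
merge 149 and 186: 335
s3's leaf is at depth 3, giving a 3-bit codeword.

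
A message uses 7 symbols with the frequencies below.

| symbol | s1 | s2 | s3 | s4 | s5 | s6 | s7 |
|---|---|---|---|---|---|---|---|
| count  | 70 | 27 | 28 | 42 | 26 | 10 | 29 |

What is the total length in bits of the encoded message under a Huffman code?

Merge the two smallest weights repeatedly:
combine s6(10), s5(26) → 36
combine s2(27), s3(28) → 55
combine s7(29), 36 → 65
combine s4(42), 55 → 97
combine 65, s1(70) → 135
combine 97, 135 → 232
Total encoded bits = sum of merged weights = 36 + 55 + 65 + 97 + 135 + 232 = 620.

620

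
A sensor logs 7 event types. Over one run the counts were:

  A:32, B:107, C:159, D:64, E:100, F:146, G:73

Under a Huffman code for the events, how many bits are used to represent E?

3

Build the tree from the bottom:
A(32) + D(64) → 96
G(73) + 96 → 169
E(100) + B(107) → 207
F(146) + C(159) → 305
169 + 207 → 376
305 + 376 → 681
E sits 3 levels below the root, so its codeword is 3 bits.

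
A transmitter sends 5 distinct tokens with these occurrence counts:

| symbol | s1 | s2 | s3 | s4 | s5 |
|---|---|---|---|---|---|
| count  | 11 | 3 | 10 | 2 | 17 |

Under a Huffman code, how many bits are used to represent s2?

Huffman merges, smallest pair first:
merge s4(2) and s2(3): 5
merge 5 and s3(10): 15
merge s1(11) and 15: 26
merge s5(17) and 26: 43
The subtree containing s2 is merged 4 times, so code length = 4.

4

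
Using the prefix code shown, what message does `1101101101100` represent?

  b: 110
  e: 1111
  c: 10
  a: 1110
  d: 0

bbbbd

Read left to right; each codeword is recognised as soon as it completes (prefix code):
  110→b | 110→b | 110→b | 110→b | 0→d
Decoded message: bbbbd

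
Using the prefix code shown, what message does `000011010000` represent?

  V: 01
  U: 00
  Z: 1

Read left to right; each codeword is recognised as soon as it completes (prefix code):
  00→U | 00→U | 1→Z | 1→Z | 01→V | 00→U | 00→U
Decoded message: UUZZVUU

UUZZVUU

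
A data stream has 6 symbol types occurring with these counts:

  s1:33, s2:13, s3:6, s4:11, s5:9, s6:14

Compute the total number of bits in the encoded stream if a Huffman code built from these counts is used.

207

Build the Huffman tree bottom-up:
combine s3(6), s5(9) → 15
combine s4(11), s2(13) → 24
combine s6(14), 15 → 29
combine 24, 29 → 53
combine s1(33), 53 → 86
The encoded length is the sum of every internal node's weight: 15 + 24 + 29 + 53 + 86 = 207 bits.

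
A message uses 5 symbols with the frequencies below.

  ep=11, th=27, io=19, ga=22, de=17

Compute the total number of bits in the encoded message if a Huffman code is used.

220

Greedily combine the two least-frequent nodes:
ep(11) + de(17) → 28
io(19) + ga(22) → 41
th(27) + 28 → 55
41 + 55 → 96
Total encoded bits = sum of merged weights = 28 + 41 + 55 + 96 = 220.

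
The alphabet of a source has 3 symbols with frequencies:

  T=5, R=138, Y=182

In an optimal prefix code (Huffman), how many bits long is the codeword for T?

2

Repeatedly merge the two smallest:
T(5) + R(138) → 143
143 + Y(182) → 325
T sits 2 levels below the root, so its codeword is 2 bits.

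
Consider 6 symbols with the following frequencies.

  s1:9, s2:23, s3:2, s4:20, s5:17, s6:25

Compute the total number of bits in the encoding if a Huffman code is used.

Greedily combine the two least-frequent nodes:
s3(2) + s1(9) → 11
11 + s5(17) → 28
s4(20) + s2(23) → 43
s6(25) + 28 → 53
43 + 53 → 96
The encoded length is the sum of every internal node's weight: 11 + 28 + 43 + 53 + 96 = 231 bits.

231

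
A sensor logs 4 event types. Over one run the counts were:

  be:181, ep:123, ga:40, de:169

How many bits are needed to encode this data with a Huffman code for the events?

1008

Merge the two smallest weights repeatedly:
merge ga(40) and ep(123): 163
merge 163 and de(169): 332
merge be(181) and 332: 513
The encoded length is the sum of every internal node's weight: 163 + 332 + 513 = 1008 bits.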